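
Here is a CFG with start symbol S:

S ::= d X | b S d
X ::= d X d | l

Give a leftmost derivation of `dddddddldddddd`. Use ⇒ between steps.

S ⇒ dX   [S ::= d X]
dX ⇒ ddXd   [X ::= d X d]
ddXd ⇒ dddXdd   [X ::= d X d]
dddXdd ⇒ ddddXddd   [X ::= d X d]
ddddXddd ⇒ dddddXdddd   [X ::= d X d]
dddddXdddd ⇒ ddddddXddddd   [X ::= d X d]
ddddddXddddd ⇒ dddddddXdddddd   [X ::= d X d]
dddddddXdddddd ⇒ dddddddldddddd   [X ::= l]

S⇒dX⇒ddXd⇒dddXdd⇒ddddXddd⇒dddddXdddd⇒ddddddXddddd⇒dddddddXdddddd⇒dddddddldddddd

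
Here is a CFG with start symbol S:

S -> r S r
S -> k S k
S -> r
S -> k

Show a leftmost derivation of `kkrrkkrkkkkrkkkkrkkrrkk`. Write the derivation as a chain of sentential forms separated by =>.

S => kSk => kkSkk => kkrSrkk => kkrrSrrkk => kkrrkSkrrkk => kkrrkkSkkrrkk => kkrrkkrSrkkrrkk => kkrrkkrkSkrkkrrkk => kkrrkkrkkSkkrkkrrkk => kkrrkkrkkkSkkkrkkrrkk => kkrrkkrkkkkSkkkkrkkrrkk => kkrrkkrkkkkrkkkkrkkrrkk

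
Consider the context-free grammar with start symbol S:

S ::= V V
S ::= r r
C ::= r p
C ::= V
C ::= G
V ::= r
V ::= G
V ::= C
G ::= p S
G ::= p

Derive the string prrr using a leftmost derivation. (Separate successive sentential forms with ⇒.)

S ⇒ VV   [S ::= V V]
VV ⇒ CV   [V ::= C]
CV ⇒ GV   [C ::= G]
GV ⇒ pSV   [G ::= p S]
pSV ⇒ prrV   [S ::= r r]
prrV ⇒ prrr   [V ::= r]

S⇒VV⇒CV⇒GV⇒pSV⇒prrV⇒prrr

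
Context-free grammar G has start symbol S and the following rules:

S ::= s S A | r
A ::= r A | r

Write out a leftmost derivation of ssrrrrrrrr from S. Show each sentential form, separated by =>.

S=>sSA=>ssSAA=>ssrAA=>ssrrAA=>ssrrrAA=>ssrrrrA=>ssrrrrrA=>ssrrrrrrA=>ssrrrrrrrA=>ssrrrrrrrr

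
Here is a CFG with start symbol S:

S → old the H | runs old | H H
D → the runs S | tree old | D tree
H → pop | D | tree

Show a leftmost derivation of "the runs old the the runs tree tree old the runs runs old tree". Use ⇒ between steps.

S ⇒ H H   [S → H H]
H H ⇒ D H   [H → D]
D H ⇒ the runs S H   [D → the runs S]
the runs S H ⇒ the runs old the H H   [S → old the H]
the runs old the H H ⇒ the runs old the D H   [H → D]
the runs old the D H ⇒ the runs old the the runs S H   [D → the runs S]
the runs old the the runs S H ⇒ the runs old the the runs H H H   [S → H H]
the runs old the the runs H H H ⇒ the runs old the the runs tree H H   [H → tree]
the runs old the the runs tree H H ⇒ the runs old the the runs tree D H   [H → D]
the runs old the the runs tree D H ⇒ the runs old the the runs tree tree old H   [D → tree old]
the runs old the the runs tree tree old H ⇒ the runs old the the runs tree tree old D   [H → D]
the runs old the the runs tree tree old D ⇒ the runs old the the runs tree tree old D tree   [D → D tree]
the runs old the the runs tree tree old D tree ⇒ the runs old the the runs tree tree old the runs S tree   [D → the runs S]
the runs old the the runs tree tree old the runs S tree ⇒ the runs old the the runs tree tree old the runs runs old tree   [S → runs old]

S ⇒ H H ⇒ D H ⇒ the runs S H ⇒ the runs old the H H ⇒ the runs old the D H ⇒ the runs old the the runs S H ⇒ the runs old the the runs H H H ⇒ the runs old the the runs tree H H ⇒ the runs old the the runs tree D H ⇒ the runs old the the runs tree tree old H ⇒ the runs old the the runs tree tree old D ⇒ the runs old the the runs tree tree old D tree ⇒ the runs old the the runs tree tree old the runs S tree ⇒ the runs old the the runs tree tree old the runs runs old tree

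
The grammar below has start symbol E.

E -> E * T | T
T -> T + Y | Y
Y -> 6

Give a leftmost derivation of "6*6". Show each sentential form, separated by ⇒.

E⇒E*T⇒T*T⇒Y*T⇒6*T⇒6*Y⇒6*6

E ⇒ E*T   [E -> E * T]
E*T ⇒ T*T   [E -> T]
T*T ⇒ Y*T   [T -> Y]
Y*T ⇒ 6*T   [Y -> 6]
6*T ⇒ 6*Y   [T -> Y]
6*Y ⇒ 6*6   [Y -> 6]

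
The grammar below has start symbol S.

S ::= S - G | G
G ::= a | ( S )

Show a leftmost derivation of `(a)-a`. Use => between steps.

S=>S-G=>G-G=>(S)-G=>(G)-G=>(a)-G=>(a)-a

S => S-G   [S ::= S - G]
S-G => G-G   [S ::= G]
G-G => (S)-G   [G ::= ( S )]
(S)-G => (G)-G   [S ::= G]
(G)-G => (a)-G   [G ::= a]
(a)-G => (a)-a   [G ::= a]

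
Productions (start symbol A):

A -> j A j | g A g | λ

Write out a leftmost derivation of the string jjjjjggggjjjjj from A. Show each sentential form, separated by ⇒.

A ⇒ jAj   [A -> j A j]
jAj ⇒ jjAjj   [A -> j A j]
jjAjj ⇒ jjjAjjj   [A -> j A j]
jjjAjjj ⇒ jjjjAjjjj   [A -> j A j]
jjjjAjjjj ⇒ jjjjjAjjjjj   [A -> j A j]
jjjjjAjjjjj ⇒ jjjjjgAgjjjjj   [A -> g A g]
jjjjjgAgjjjjj ⇒ jjjjjggAggjjjjj   [A -> g A g]
jjjjjggAggjjjjj ⇒ jjjjjggggjjjjj   [A -> λ]

A⇒jAj⇒jjAjj⇒jjjAjjj⇒jjjjAjjjj⇒jjjjjAjjjjj⇒jjjjjgAgjjjjj⇒jjjjjggAggjjjjj⇒jjjjjggggjjjjj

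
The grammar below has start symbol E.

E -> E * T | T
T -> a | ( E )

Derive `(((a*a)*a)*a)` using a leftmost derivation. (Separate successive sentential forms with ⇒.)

E ⇒ T   [E -> T]
T ⇒ (E)   [T -> ( E )]
(E) ⇒ (E*T)   [E -> E * T]
(E*T) ⇒ (T*T)   [E -> T]
(T*T) ⇒ ((E)*T)   [T -> ( E )]
((E)*T) ⇒ ((E*T)*T)   [E -> E * T]
((E*T)*T) ⇒ ((T*T)*T)   [E -> T]
((T*T)*T) ⇒ (((E)*T)*T)   [T -> ( E )]
(((E)*T)*T) ⇒ (((E*T)*T)*T)   [E -> E * T]
(((E*T)*T)*T) ⇒ (((T*T)*T)*T)   [E -> T]
(((T*T)*T)*T) ⇒ (((a*T)*T)*T)   [T -> a]
(((a*T)*T)*T) ⇒ (((a*a)*T)*T)   [T -> a]
(((a*a)*T)*T) ⇒ (((a*a)*a)*T)   [T -> a]
(((a*a)*a)*T) ⇒ (((a*a)*a)*a)   [T -> a]

E ⇒ T ⇒ (E) ⇒ (E*T) ⇒ (T*T) ⇒ ((E)*T) ⇒ ((E*T)*T) ⇒ ((T*T)*T) ⇒ (((E)*T)*T) ⇒ (((E*T)*T)*T) ⇒ (((T*T)*T)*T) ⇒ (((a*T)*T)*T) ⇒ (((a*a)*T)*T) ⇒ (((a*a)*a)*T) ⇒ (((a*a)*a)*a)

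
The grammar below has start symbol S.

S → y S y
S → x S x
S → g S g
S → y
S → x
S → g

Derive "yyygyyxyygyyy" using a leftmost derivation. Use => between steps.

S => ySy => yySyy => yyySyyy => yyygSgyyy => yyygySygyyy => yyygyySyygyyy => yyygyyxyygyyy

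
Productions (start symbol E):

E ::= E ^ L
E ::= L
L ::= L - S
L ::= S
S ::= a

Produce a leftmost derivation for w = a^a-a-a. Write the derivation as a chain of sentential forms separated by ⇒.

E ⇒ E^L   [E ::= E ^ L]
E^L ⇒ L^L   [E ::= L]
L^L ⇒ S^L   [L ::= S]
S^L ⇒ a^L   [S ::= a]
a^L ⇒ a^L-S   [L ::= L - S]
a^L-S ⇒ a^L-S-S   [L ::= L - S]
a^L-S-S ⇒ a^S-S-S   [L ::= S]
a^S-S-S ⇒ a^a-S-S   [S ::= a]
a^a-S-S ⇒ a^a-a-S   [S ::= a]
a^a-a-S ⇒ a^a-a-a   [S ::= a]

E ⇒ E^L ⇒ L^L ⇒ S^L ⇒ a^L ⇒ a^L-S ⇒ a^L-S-S ⇒ a^S-S-S ⇒ a^a-S-S ⇒ a^a-a-S ⇒ a^a-a-a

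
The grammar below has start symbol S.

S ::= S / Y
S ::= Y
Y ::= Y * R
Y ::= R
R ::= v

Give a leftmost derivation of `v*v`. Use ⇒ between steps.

S ⇒ Y   [S ::= Y]
Y ⇒ Y*R   [Y ::= Y * R]
Y*R ⇒ R*R   [Y ::= R]
R*R ⇒ v*R   [R ::= v]
v*R ⇒ v*v   [R ::= v]

S⇒Y⇒Y*R⇒R*R⇒v*R⇒v*v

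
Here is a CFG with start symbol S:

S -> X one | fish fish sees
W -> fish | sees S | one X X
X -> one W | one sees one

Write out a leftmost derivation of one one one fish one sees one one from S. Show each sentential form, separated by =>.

S => X one => one W one => one one X X one => one one one W X one => one one one fish X one => one one one fish one sees one one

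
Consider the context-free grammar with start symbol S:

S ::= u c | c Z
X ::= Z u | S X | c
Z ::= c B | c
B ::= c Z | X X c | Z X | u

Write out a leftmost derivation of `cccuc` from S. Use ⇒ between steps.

S ⇒ cZ   [S ::= c Z]
cZ ⇒ ccB   [Z ::= c B]
ccB ⇒ ccZX   [B ::= Z X]
ccZX ⇒ cccBX   [Z ::= c B]
cccBX ⇒ cccuX   [B ::= u]
cccuX ⇒ cccuc   [X ::= c]

S⇒cZ⇒ccB⇒ccZX⇒cccBX⇒cccuX⇒cccuc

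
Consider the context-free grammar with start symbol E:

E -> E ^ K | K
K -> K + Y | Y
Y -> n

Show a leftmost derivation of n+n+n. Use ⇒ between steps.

E ⇒ K ⇒ K+Y ⇒ K+Y+Y ⇒ Y+Y+Y ⇒ n+Y+Y ⇒ n+n+Y ⇒ n+n+n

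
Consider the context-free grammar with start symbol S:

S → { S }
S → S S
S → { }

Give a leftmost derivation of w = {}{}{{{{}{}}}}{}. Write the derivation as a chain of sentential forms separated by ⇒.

S ⇒ SS ⇒ SSS ⇒ {}SS ⇒ {}SSS ⇒ {}{}SS ⇒ {}{}{S}S ⇒ {}{}{{S}}S ⇒ {}{}{{{S}}}S ⇒ {}{}{{{SS}}}S ⇒ {}{}{{{{}S}}}S ⇒ {}{}{{{{}{}}}}S ⇒ {}{}{{{{}{}}}}{}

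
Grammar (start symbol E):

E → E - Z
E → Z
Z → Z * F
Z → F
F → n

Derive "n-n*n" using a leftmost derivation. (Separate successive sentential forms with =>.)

E => E-Z   [E → E - Z]
E-Z => Z-Z   [E → Z]
Z-Z => F-Z   [Z → F]
F-Z => n-Z   [F → n]
n-Z => n-Z*F   [Z → Z * F]
n-Z*F => n-F*F   [Z → F]
n-F*F => n-n*F   [F → n]
n-n*F => n-n*n   [F → n]

E => E-Z => Z-Z => F-Z => n-Z => n-Z*F => n-F*F => n-n*F => n-n*n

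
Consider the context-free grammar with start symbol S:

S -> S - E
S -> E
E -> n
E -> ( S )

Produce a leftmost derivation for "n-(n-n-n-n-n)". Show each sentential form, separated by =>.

S => S-E => E-E => n-E => n-(S) => n-(S-E) => n-(S-E-E) => n-(S-E-E-E) => n-(S-E-E-E-E) => n-(E-E-E-E-E) => n-(n-E-E-E-E) => n-(n-n-E-E-E) => n-(n-n-n-E-E) => n-(n-n-n-n-E) => n-(n-n-n-n-n)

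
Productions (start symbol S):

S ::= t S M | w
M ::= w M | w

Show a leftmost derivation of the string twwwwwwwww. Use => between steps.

S => tSM   [S ::= t S M]
tSM => twM   [S ::= w]
twM => twwM   [M ::= w M]
twwM => twwwM   [M ::= w M]
twwwM => twwwwM   [M ::= w M]
twwwwM => twwwwwM   [M ::= w M]
twwwwwM => twwwwwwM   [M ::= w M]
twwwwwwM => twwwwwwwM   [M ::= w M]
twwwwwwwM => twwwwwwwwM   [M ::= w M]
twwwwwwwwM => twwwwwwwww   [M ::= w]

S => tSM => twM => twwM => twwwM => twwwwM => twwwwwM => twwwwwwM => twwwwwwwM => twwwwwwwwM => twwwwwwwww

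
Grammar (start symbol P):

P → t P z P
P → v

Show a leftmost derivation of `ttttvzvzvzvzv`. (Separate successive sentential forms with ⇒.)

P ⇒ tPzP ⇒ ttPzPzP ⇒ tttPzPzPzP ⇒ ttttPzPzPzPzP ⇒ ttttvzPzPzPzP ⇒ ttttvzvzPzPzP ⇒ ttttvzvzvzPzP ⇒ ttttvzvzvzvzP ⇒ ttttvzvzvzvzv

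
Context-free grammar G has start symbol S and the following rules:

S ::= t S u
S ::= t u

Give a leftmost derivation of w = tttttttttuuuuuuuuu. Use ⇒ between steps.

S⇒tSu⇒ttSuu⇒tttSuuu⇒ttttSuuuu⇒tttttSuuuuu⇒ttttttSuuuuuu⇒tttttttSuuuuuuu⇒ttttttttSuuuuuuuu⇒tttttttttuuuuuuuuu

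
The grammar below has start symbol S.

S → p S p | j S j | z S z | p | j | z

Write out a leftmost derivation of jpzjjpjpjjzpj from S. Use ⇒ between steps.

S ⇒ jSj ⇒ jpSpj ⇒ jpzSzpj ⇒ jpzjSjzpj ⇒ jpzjjSjjzpj ⇒ jpzjjpSpjjzpj ⇒ jpzjjpjpjjzpj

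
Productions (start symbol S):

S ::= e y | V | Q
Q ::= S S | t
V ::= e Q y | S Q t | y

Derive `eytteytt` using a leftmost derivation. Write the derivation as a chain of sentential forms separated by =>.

S=>V=>SQt=>QQt=>SSQt=>VSQt=>SQtSQt=>eyQtSQt=>eyttSQt=>eytteyQt=>eytteytt

S => V   [S ::= V]
V => SQt   [V ::= S Q t]
SQt => QQt   [S ::= Q]
QQt => SSQt   [Q ::= S S]
SSQt => VSQt   [S ::= V]
VSQt => SQtSQt   [V ::= S Q t]
SQtSQt => eyQtSQt   [S ::= e y]
eyQtSQt => eyttSQt   [Q ::= t]
eyttSQt => eytteyQt   [S ::= e y]
eytteyQt => eytteytt   [Q ::= t]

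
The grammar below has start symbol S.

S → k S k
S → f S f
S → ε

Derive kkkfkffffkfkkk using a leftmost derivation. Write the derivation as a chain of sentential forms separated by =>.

S => kSk => kkSkk => kkkSkkk => kkkfSfkkk => kkkfkSkfkkk => kkkfkfSfkfkkk => kkkfkffSffkfkkk => kkkfkffffkfkkk

S => kSk   [S → k S k]
kSk => kkSkk   [S → k S k]
kkSkk => kkkSkkk   [S → k S k]
kkkSkkk => kkkfSfkkk   [S → f S f]
kkkfSfkkk => kkkfkSkfkkk   [S → k S k]
kkkfkSkfkkk => kkkfkfSfkfkkk   [S → f S f]
kkkfkfSfkfkkk => kkkfkffSffkfkkk   [S → f S f]
kkkfkffSffkfkkk => kkkfkffffkfkkk   [S → ε]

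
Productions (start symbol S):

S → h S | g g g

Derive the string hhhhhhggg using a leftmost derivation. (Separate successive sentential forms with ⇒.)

S ⇒ hS ⇒ hhS ⇒ hhhS ⇒ hhhhS ⇒ hhhhhS ⇒ hhhhhhS ⇒ hhhhhhggg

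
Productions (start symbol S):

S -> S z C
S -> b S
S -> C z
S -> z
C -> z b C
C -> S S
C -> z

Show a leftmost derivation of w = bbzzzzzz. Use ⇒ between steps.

S⇒Cz⇒SSz⇒bSSz⇒bbSSz⇒bbCzSz⇒bbzzSz⇒bbzzSzCz⇒bbzzzzCz⇒bbzzzzzz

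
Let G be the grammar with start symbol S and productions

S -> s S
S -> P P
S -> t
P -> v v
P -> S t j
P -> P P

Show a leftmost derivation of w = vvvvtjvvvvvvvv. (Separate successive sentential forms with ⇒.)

S ⇒ PP   [S -> P P]
PP ⇒ PPP   [P -> P P]
PPP ⇒ PPPP   [P -> P P]
PPPP ⇒ PPPPP   [P -> P P]
PPPPP ⇒ StjPPPP   [P -> S t j]
StjPPPP ⇒ PPtjPPPP   [S -> P P]
PPtjPPPP ⇒ vvPtjPPPP   [P -> v v]
vvPtjPPPP ⇒ vvvvtjPPPP   [P -> v v]
vvvvtjPPPP ⇒ vvvvtjvvPPP   [P -> v v]
vvvvtjvvPPP ⇒ vvvvtjvvvvPP   [P -> v v]
vvvvtjvvvvPP ⇒ vvvvtjvvvvvvP   [P -> v v]
vvvvtjvvvvvvP ⇒ vvvvtjvvvvvvvv   [P -> v v]

S ⇒ PP ⇒ PPP ⇒ PPPP ⇒ PPPPP ⇒ StjPPPP ⇒ PPtjPPPP ⇒ vvPtjPPPP ⇒ vvvvtjPPPP ⇒ vvvvtjvvPPP ⇒ vvvvtjvvvvPP ⇒ vvvvtjvvvvvvP ⇒ vvvvtjvvvvvvvv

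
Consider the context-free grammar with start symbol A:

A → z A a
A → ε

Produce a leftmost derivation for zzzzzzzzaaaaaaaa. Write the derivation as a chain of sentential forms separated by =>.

A => zAa   [A → z A a]
zAa => zzAaa   [A → z A a]
zzAaa => zzzAaaa   [A → z A a]
zzzAaaa => zzzzAaaaa   [A → z A a]
zzzzAaaaa => zzzzzAaaaaa   [A → z A a]
zzzzzAaaaaa => zzzzzzAaaaaaa   [A → z A a]
zzzzzzAaaaaaa => zzzzzzzAaaaaaaa   [A → z A a]
zzzzzzzAaaaaaaa => zzzzzzzzAaaaaaaaa   [A → z A a]
zzzzzzzzAaaaaaaaa => zzzzzzzzaaaaaaaa   [A → ε]

A => zAa => zzAaa => zzzAaaa => zzzzAaaaa => zzzzzAaaaaa => zzzzzzAaaaaaa => zzzzzzzAaaaaaaa => zzzzzzzzAaaaaaaaa => zzzzzzzzaaaaaaaa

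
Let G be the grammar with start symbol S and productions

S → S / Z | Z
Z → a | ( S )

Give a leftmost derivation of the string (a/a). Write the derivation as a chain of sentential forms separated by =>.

S => Z => (S) => (S/Z) => (Z/Z) => (a/Z) => (a/a)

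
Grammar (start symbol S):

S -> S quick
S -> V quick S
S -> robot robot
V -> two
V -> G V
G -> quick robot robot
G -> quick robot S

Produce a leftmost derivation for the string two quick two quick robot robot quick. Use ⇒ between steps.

S ⇒ V quick S ⇒ two quick S ⇒ two quick S quick ⇒ two quick V quick S quick ⇒ two quick two quick S quick ⇒ two quick two quick robot robot quick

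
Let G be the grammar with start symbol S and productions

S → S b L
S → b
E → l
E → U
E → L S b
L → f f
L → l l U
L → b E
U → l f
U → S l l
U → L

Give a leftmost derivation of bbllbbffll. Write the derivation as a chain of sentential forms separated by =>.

S => SbL => bbL => bbllU => bbllSll => bbllSbLll => bbllbbLll => bbllbbffll

S => SbL   [S → S b L]
SbL => bbL   [S → b]
bbL => bbllU   [L → l l U]
bbllU => bbllSll   [U → S l l]
bbllSll => bbllSbLll   [S → S b L]
bbllSbLll => bbllbbLll   [S → b]
bbllbbLll => bbllbbffll   [L → f f]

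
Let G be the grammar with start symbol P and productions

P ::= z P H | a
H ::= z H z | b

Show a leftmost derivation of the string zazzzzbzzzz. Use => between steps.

P => zPH   [P ::= z P H]
zPH => zaH   [P ::= a]
zaH => zazHz   [H ::= z H z]
zazHz => zazzHzz   [H ::= z H z]
zazzHzz => zazzzHzzz   [H ::= z H z]
zazzzHzzz => zazzzzHzzzz   [H ::= z H z]
zazzzzHzzzz => zazzzzbzzzz   [H ::= b]

P => zPH => zaH => zazHz => zazzHzz => zazzzHzzz => zazzzzHzzzz => zazzzzbzzzz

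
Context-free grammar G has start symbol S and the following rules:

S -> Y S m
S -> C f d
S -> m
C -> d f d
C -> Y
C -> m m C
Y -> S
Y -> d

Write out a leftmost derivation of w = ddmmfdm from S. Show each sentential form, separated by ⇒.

S⇒YSm⇒dSm⇒dCfdm⇒dYfdm⇒dSfdm⇒dYSmfdm⇒ddSmfdm⇒ddmmfdm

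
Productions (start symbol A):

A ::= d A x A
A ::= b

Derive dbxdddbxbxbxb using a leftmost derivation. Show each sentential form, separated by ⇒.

A ⇒ dAxA ⇒ dbxA ⇒ dbxdAxA ⇒ dbxddAxAxA ⇒ dbxdddAxAxAxA ⇒ dbxdddbxAxAxA ⇒ dbxdddbxbxAxA ⇒ dbxdddbxbxbxA ⇒ dbxdddbxbxbxb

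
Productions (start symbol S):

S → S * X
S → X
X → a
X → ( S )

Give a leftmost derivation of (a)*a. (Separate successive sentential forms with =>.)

S => S*X => X*X => (S)*X => (X)*X => (a)*X => (a)*a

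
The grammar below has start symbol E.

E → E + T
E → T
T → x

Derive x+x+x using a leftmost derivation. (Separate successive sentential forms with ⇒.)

E⇒E+T⇒E+T+T⇒T+T+T⇒x+T+T⇒x+x+T⇒x+x+x

E ⇒ E+T   [E → E + T]
E+T ⇒ E+T+T   [E → E + T]
E+T+T ⇒ T+T+T   [E → T]
T+T+T ⇒ x+T+T   [T → x]
x+T+T ⇒ x+x+T   [T → x]
x+x+T ⇒ x+x+x   [T → x]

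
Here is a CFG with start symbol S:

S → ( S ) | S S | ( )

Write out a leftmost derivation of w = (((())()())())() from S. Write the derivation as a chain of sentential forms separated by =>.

S => SS   [S → S S]
SS => (S)S   [S → ( S )]
(S)S => (SS)S   [S → S S]
(SS)S => ((S)S)S   [S → ( S )]
((S)S)S => ((SS)S)S   [S → S S]
((SS)S)S => ((SSS)S)S   [S → S S]
((SSS)S)S => (((S)SS)S)S   [S → ( S )]
(((S)SS)S)S => (((())SS)S)S   [S → ( )]
(((())SS)S)S => (((())()S)S)S   [S → ( )]
(((())()S)S)S => (((())()())S)S   [S → ( )]
(((())()())S)S => (((())()())())S   [S → ( )]
(((())()())())S => (((())()())())()   [S → ( )]

S => SS => (S)S => (SS)S => ((S)S)S => ((SS)S)S => ((SSS)S)S => (((S)SS)S)S => (((())SS)S)S => (((())()S)S)S => (((())()())S)S => (((())()())())S => (((())()())())()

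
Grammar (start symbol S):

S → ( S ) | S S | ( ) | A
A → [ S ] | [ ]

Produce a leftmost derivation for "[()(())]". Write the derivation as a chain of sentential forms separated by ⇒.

S⇒A⇒[S]⇒[SS]⇒[()S]⇒[()(S)]⇒[()(())]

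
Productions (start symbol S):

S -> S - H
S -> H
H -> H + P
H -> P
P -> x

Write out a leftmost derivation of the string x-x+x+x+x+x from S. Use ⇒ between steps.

S ⇒ S-H   [S -> S - H]
S-H ⇒ H-H   [S -> H]
H-H ⇒ P-H   [H -> P]
P-H ⇒ x-H   [P -> x]
x-H ⇒ x-H+P   [H -> H + P]
x-H+P ⇒ x-H+P+P   [H -> H + P]
x-H+P+P ⇒ x-H+P+P+P   [H -> H + P]
x-H+P+P+P ⇒ x-H+P+P+P+P   [H -> H + P]
x-H+P+P+P+P ⇒ x-P+P+P+P+P   [H -> P]
x-P+P+P+P+P ⇒ x-x+P+P+P+P   [P -> x]
x-x+P+P+P+P ⇒ x-x+x+P+P+P   [P -> x]
x-x+x+P+P+P ⇒ x-x+x+x+P+P   [P -> x]
x-x+x+x+P+P ⇒ x-x+x+x+x+P   [P -> x]
x-x+x+x+x+P ⇒ x-x+x+x+x+x   [P -> x]

S ⇒ S-H ⇒ H-H ⇒ P-H ⇒ x-H ⇒ x-H+P ⇒ x-H+P+P ⇒ x-H+P+P+P ⇒ x-H+P+P+P+P ⇒ x-P+P+P+P+P ⇒ x-x+P+P+P+P ⇒ x-x+x+P+P+P ⇒ x-x+x+x+P+P ⇒ x-x+x+x+x+P ⇒ x-x+x+x+x+x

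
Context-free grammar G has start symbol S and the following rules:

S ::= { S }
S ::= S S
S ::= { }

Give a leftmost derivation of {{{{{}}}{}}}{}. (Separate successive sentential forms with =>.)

S => SS   [S ::= S S]
SS => {S}S   [S ::= { S }]
{S}S => {{S}}S   [S ::= { S }]
{{S}}S => {{SS}}S   [S ::= S S]
{{SS}}S => {{{S}S}}S   [S ::= { S }]
{{{S}S}}S => {{{{S}}S}}S   [S ::= { S }]
{{{{S}}S}}S => {{{{{}}}S}}S   [S ::= { }]
{{{{{}}}S}}S => {{{{{}}}{}}}S   [S ::= { }]
{{{{{}}}{}}}S => {{{{{}}}{}}}{}   [S ::= { }]

S => SS => {S}S => {{S}}S => {{SS}}S => {{{S}S}}S => {{{{S}}S}}S => {{{{{}}}S}}S => {{{{{}}}{}}}S => {{{{{}}}{}}}{}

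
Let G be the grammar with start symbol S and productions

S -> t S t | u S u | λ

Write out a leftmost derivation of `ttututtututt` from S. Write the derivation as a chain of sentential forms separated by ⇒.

S ⇒ tSt   [S -> t S t]
tSt ⇒ ttStt   [S -> t S t]
ttStt ⇒ ttuSutt   [S -> u S u]
ttuSutt ⇒ ttutStutt   [S -> t S t]
ttutStutt ⇒ ttutuSututt   [S -> u S u]
ttutuSututt ⇒ ttututStututt   [S -> t S t]
ttututStututt ⇒ ttututtututt   [S -> λ]

S ⇒ tSt ⇒ ttStt ⇒ ttuSutt ⇒ ttutStutt ⇒ ttutuSututt ⇒ ttututStututt ⇒ ttututtututt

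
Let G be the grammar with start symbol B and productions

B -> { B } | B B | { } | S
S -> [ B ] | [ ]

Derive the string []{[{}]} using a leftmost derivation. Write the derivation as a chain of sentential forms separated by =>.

B => BB => SB => []B => []{B} => []{S} => []{[B]} => []{[{}]}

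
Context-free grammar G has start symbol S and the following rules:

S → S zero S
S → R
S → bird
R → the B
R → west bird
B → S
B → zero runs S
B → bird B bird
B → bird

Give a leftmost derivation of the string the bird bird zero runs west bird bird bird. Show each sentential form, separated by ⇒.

S ⇒ R   [S → R]
R ⇒ the B   [R → the B]
the B ⇒ the bird B bird   [B → bird B bird]
the bird B bird ⇒ the bird bird B bird bird   [B → bird B bird]
the bird bird B bird bird ⇒ the bird bird zero runs S bird bird   [B → zero runs S]
the bird bird zero runs S bird bird ⇒ the bird bird zero runs R bird bird   [S → R]
the bird bird zero runs R bird bird ⇒ the bird bird zero runs west bird bird bird   [R → west bird]

S ⇒ R ⇒ the B ⇒ the bird B bird ⇒ the bird bird B bird bird ⇒ the bird bird zero runs S bird bird ⇒ the bird bird zero runs R bird bird ⇒ the bird bird zero runs west bird bird bird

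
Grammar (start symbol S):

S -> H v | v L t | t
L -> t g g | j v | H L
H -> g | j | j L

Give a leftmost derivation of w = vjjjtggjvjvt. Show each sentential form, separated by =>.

S => vLt => vHLt => vjLLt => vjHLLt => vjjLLLt => vjjHLLLt => vjjjLLLt => vjjjtggLLt => vjjjtggjvLt => vjjjtggjvjvt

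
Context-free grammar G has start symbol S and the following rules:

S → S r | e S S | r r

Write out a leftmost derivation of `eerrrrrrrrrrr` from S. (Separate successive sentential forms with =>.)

S => Sr   [S → S r]
Sr => Srr   [S → S r]
Srr => Srrr   [S → S r]
Srrr => eSSrrr   [S → e S S]
eSSrrr => eeSSSrrr   [S → e S S]
eeSSSrrr => eeSrSSrrr   [S → S r]
eeSrSSrrr => eeSrrSSrrr   [S → S r]
eeSrrSSrrr => eerrrrSSrrr   [S → r r]
eerrrrSSrrr => eerrrrrrSrrr   [S → r r]
eerrrrrrSrrr => eerrrrrrrrrrr   [S → r r]

S => Sr => Srr => Srrr => eSSrrr => eeSSSrrr => eeSrSSrrr => eeSrrSSrrr => eerrrrSSrrr => eerrrrrrSrrr => eerrrrrrrrrrr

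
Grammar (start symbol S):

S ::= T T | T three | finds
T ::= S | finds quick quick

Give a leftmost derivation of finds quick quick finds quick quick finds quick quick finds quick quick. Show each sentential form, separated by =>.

S => T T => S T => T T T => finds quick quick T T => finds quick quick S T => finds quick quick T T T => finds quick quick finds quick quick T T => finds quick quick finds quick quick finds quick quick T => finds quick quick finds quick quick finds quick quick finds quick quick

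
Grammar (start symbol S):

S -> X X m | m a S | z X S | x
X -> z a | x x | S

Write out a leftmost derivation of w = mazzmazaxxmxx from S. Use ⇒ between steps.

S ⇒ maS   [S -> m a S]
maS ⇒ mazXS   [S -> z X S]
mazXS ⇒ mazSS   [X -> S]
mazSS ⇒ mazzXSS   [S -> z X S]
mazzXSS ⇒ mazzSSS   [X -> S]
mazzSSS ⇒ mazzmaSSS   [S -> m a S]
mazzmaSSS ⇒ mazzmaXXmSS   [S -> X X m]
mazzmaXXmSS ⇒ mazzmazaXmSS   [X -> z a]
mazzmazaXmSS ⇒ mazzmazaxxmSS   [X -> x x]
mazzmazaxxmSS ⇒ mazzmazaxxmxS   [S -> x]
mazzmazaxxmxS ⇒ mazzmazaxxmxx   [S -> x]

S ⇒ maS ⇒ mazXS ⇒ mazSS ⇒ mazzXSS ⇒ mazzSSS ⇒ mazzmaSSS ⇒ mazzmaXXmSS ⇒ mazzmazaXmSS ⇒ mazzmazaxxmSS ⇒ mazzmazaxxmxS ⇒ mazzmazaxxmxx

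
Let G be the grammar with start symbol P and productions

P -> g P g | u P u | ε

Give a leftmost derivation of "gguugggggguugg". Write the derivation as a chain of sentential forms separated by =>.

P => gPg   [P -> g P g]
gPg => ggPgg   [P -> g P g]
ggPgg => gguPugg   [P -> u P u]
gguPugg => gguuPuugg   [P -> u P u]
gguuPuugg => gguugPguugg   [P -> g P g]
gguugPguugg => gguuggPgguugg   [P -> g P g]
gguuggPgguugg => gguugggPggguugg   [P -> g P g]
gguugggPggguugg => gguugggggguugg   [P -> ε]

P=>gPg=>ggPgg=>gguPugg=>gguuPuugg=>gguugPguugg=>gguuggPgguugg=>gguugggPggguugg=>gguugggggguugg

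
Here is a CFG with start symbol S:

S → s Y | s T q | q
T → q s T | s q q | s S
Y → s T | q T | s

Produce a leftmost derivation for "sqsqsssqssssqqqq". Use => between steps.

S => sTq   [S → s T q]
sTq => sqsTq   [T → q s T]
sqsTq => sqsqsTq   [T → q s T]
sqsqsTq => sqsqssSq   [T → s S]
sqsqssSq => sqsqsssTqq   [S → s T q]
sqsqsssTqq => sqsqsssqsTqq   [T → q s T]
sqsqsssqsTqq => sqsqsssqssSqq   [T → s S]
sqsqsssqssSqq => sqsqsssqsssTqqq   [S → s T q]
sqsqsssqsssTqqq => sqsqsssqssssSqqq   [T → s S]
sqsqsssqssssSqqq => sqsqsssqssssqqqq   [S → q]

S => sTq => sqsTq => sqsqsTq => sqsqssSq => sqsqsssTqq => sqsqsssqsTqq => sqsqsssqssSqq => sqsqsssqsssTqqq => sqsqsssqssssSqqq => sqsqsssqssssqqqq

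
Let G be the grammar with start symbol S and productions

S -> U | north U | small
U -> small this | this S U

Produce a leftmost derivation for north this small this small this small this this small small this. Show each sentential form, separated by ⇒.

S ⇒ north U ⇒ north this S U ⇒ north this small U ⇒ north this small this S U ⇒ north this small this small U ⇒ north this small this small this S U ⇒ north this small this small this U U ⇒ north this small this small this small this U ⇒ north this small this small this small this this S U ⇒ north this small this small this small this this small U ⇒ north this small this small this small this this small small this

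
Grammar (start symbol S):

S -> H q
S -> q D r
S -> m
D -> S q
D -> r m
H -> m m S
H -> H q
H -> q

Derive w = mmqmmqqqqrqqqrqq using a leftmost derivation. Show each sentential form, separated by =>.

S => Hq => Hqq => mmSqq => mmqDrqq => mmqSqrqq => mmqHqqrqq => mmqHqqqrqq => mmqmmSqqqrqq => mmqmmqDrqqqrqq => mmqmmqSqrqqqrqq => mmqmmqHqqrqqqrqq => mmqmmqqqqrqqqrqq

S => Hq   [S -> H q]
Hq => Hqq   [H -> H q]
Hqq => mmSqq   [H -> m m S]
mmSqq => mmqDrqq   [S -> q D r]
mmqDrqq => mmqSqrqq   [D -> S q]
mmqSqrqq => mmqHqqrqq   [S -> H q]
mmqHqqrqq => mmqHqqqrqq   [H -> H q]
mmqHqqqrqq => mmqmmSqqqrqq   [H -> m m S]
mmqmmSqqqrqq => mmqmmqDrqqqrqq   [S -> q D r]
mmqmmqDrqqqrqq => mmqmmqSqrqqqrqq   [D -> S q]
mmqmmqSqrqqqrqq => mmqmmqHqqrqqqrqq   [S -> H q]
mmqmmqHqqrqqqrqq => mmqmmqqqqrqqqrqq   [H -> q]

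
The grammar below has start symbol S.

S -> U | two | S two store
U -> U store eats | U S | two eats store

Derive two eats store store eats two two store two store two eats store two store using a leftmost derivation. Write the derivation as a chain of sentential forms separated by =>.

S => U   [S -> U]
U => U S   [U -> U S]
U S => U S S   [U -> U S]
U S S => U store eats S S   [U -> U store eats]
U store eats S S => two eats store store eats S S   [U -> two eats store]
two eats store store eats S S => two eats store store eats S two store S   [S -> S two store]
two eats store store eats S two store S => two eats store store eats S two store two store S   [S -> S two store]
two eats store store eats S two store two store S => two eats store store eats two two store two store S   [S -> two]
two eats store store eats two two store two store S => two eats store store eats two two store two store S two store   [S -> S two store]
two eats store store eats two two store two store S two store => two eats store store eats two two store two store U two store   [S -> U]
two eats store store eats two two store two store U two store => two eats store store eats two two store two store two eats store two store   [U -> two eats store]

S => U => U S => U S S => U store eats S S => two eats store store eats S S => two eats store store eats S two store S => two eats store store eats S two store two store S => two eats store store eats two two store two store S => two eats store store eats two two store two store S two store => two eats store store eats two two store two store U two store => two eats store store eats two two store two store two eats store two store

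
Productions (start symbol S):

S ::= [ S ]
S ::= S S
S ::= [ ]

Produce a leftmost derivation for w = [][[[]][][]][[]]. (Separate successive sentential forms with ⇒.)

S⇒SS⇒[]S⇒[]SS⇒[][S]S⇒[][SS]S⇒[][[S]S]S⇒[][[[]]S]S⇒[][[[]]SS]S⇒[][[[]][]S]S⇒[][[[]][][]]S⇒[][[[]][][]][S]⇒[][[[]][][]][[]]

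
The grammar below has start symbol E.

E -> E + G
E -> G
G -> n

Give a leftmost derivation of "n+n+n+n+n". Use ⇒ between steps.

E⇒E+G⇒E+G+G⇒E+G+G+G⇒E+G+G+G+G⇒G+G+G+G+G⇒n+G+G+G+G⇒n+n+G+G+G⇒n+n+n+G+G⇒n+n+n+n+G⇒n+n+n+n+n

E ⇒ E+G   [E -> E + G]
E+G ⇒ E+G+G   [E -> E + G]
E+G+G ⇒ E+G+G+G   [E -> E + G]
E+G+G+G ⇒ E+G+G+G+G   [E -> E + G]
E+G+G+G+G ⇒ G+G+G+G+G   [E -> G]
G+G+G+G+G ⇒ n+G+G+G+G   [G -> n]
n+G+G+G+G ⇒ n+n+G+G+G   [G -> n]
n+n+G+G+G ⇒ n+n+n+G+G   [G -> n]
n+n+n+G+G ⇒ n+n+n+n+G   [G -> n]
n+n+n+n+G ⇒ n+n+n+n+n   [G -> n]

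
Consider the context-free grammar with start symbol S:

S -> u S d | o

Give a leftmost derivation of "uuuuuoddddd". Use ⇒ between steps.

S⇒uSd⇒uuSdd⇒uuuSddd⇒uuuuSdddd⇒uuuuuSddddd⇒uuuuuoddddd

S ⇒ uSd   [S -> u S d]
uSd ⇒ uuSdd   [S -> u S d]
uuSdd ⇒ uuuSddd   [S -> u S d]
uuuSddd ⇒ uuuuSdddd   [S -> u S d]
uuuuSdddd ⇒ uuuuuSddddd   [S -> u S d]
uuuuuSddddd ⇒ uuuuuoddddd   [S -> o]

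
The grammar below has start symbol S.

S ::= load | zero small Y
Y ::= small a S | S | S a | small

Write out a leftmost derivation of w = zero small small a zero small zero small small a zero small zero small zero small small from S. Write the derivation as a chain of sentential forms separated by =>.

S => zero small Y => zero small small a S => zero small small a zero small Y => zero small small a zero small S => zero small small a zero small zero small Y => zero small small a zero small zero small small a S => zero small small a zero small zero small small a zero small Y => zero small small a zero small zero small small a zero small S => zero small small a zero small zero small small a zero small zero small Y => zero small small a zero small zero small small a zero small zero small S => zero small small a zero small zero small small a zero small zero small zero small Y => zero small small a zero small zero small small a zero small zero small zero small small

S => zero small Y   [S ::= zero small Y]
zero small Y => zero small small a S   [Y ::= small a S]
zero small small a S => zero small small a zero small Y   [S ::= zero small Y]
zero small small a zero small Y => zero small small a zero small S   [Y ::= S]
zero small small a zero small S => zero small small a zero small zero small Y   [S ::= zero small Y]
zero small small a zero small zero small Y => zero small small a zero small zero small small a S   [Y ::= small a S]
zero small small a zero small zero small small a S => zero small small a zero small zero small small a zero small Y   [S ::= zero small Y]
zero small small a zero small zero small small a zero small Y => zero small small a zero small zero small small a zero small S   [Y ::= S]
zero small small a zero small zero small small a zero small S => zero small small a zero small zero small small a zero small zero small Y   [S ::= zero small Y]
zero small small a zero small zero small small a zero small zero small Y => zero small small a zero small zero small small a zero small zero small S   [Y ::= S]
zero small small a zero small zero small small a zero small zero small S => zero small small a zero small zero small small a zero small zero small zero small Y   [S ::= zero small Y]
zero small small a zero small zero small small a zero small zero small zero small Y => zero small small a zero small zero small small a zero small zero small zero small small   [Y ::= small]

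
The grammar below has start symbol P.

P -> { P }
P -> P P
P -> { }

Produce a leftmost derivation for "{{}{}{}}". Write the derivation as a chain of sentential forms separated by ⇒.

P ⇒ {P} ⇒ {PP} ⇒ {PPP} ⇒ {{}PP} ⇒ {{}{}P} ⇒ {{}{}{}}

P ⇒ {P}   [P -> { P }]
{P} ⇒ {PP}   [P -> P P]
{PP} ⇒ {PPP}   [P -> P P]
{PPP} ⇒ {{}PP}   [P -> { }]
{{}PP} ⇒ {{}{}P}   [P -> { }]
{{}{}P} ⇒ {{}{}{}}   [P -> { }]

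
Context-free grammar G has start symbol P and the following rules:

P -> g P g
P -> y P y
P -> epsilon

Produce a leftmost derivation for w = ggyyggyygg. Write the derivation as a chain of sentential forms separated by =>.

P => gPg => ggPgg => ggyPygg => ggyyPyygg => ggyygPgyygg => ggyyggyygg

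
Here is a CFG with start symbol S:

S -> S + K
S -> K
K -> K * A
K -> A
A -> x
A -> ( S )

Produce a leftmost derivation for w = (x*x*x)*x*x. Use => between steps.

S => K   [S -> K]
K => K*A   [K -> K * A]
K*A => K*A*A   [K -> K * A]
K*A*A => A*A*A   [K -> A]
A*A*A => (S)*A*A   [A -> ( S )]
(S)*A*A => (K)*A*A   [S -> K]
(K)*A*A => (K*A)*A*A   [K -> K * A]
(K*A)*A*A => (K*A*A)*A*A   [K -> K * A]
(K*A*A)*A*A => (A*A*A)*A*A   [K -> A]
(A*A*A)*A*A => (x*A*A)*A*A   [A -> x]
(x*A*A)*A*A => (x*x*A)*A*A   [A -> x]
(x*x*A)*A*A => (x*x*x)*A*A   [A -> x]
(x*x*x)*A*A => (x*x*x)*x*A   [A -> x]
(x*x*x)*x*A => (x*x*x)*x*x   [A -> x]

S => K => K*A => K*A*A => A*A*A => (S)*A*A => (K)*A*A => (K*A)*A*A => (K*A*A)*A*A => (A*A*A)*A*A => (x*A*A)*A*A => (x*x*A)*A*A => (x*x*x)*A*A => (x*x*x)*x*A => (x*x*x)*x*x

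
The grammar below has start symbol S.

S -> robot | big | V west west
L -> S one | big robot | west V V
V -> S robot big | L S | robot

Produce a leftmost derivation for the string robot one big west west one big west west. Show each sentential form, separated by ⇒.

S ⇒ V west west ⇒ L S west west ⇒ S one S west west ⇒ V west west one S west west ⇒ L S west west one S west west ⇒ S one S west west one S west west ⇒ robot one S west west one S west west ⇒ robot one big west west one S west west ⇒ robot one big west west one big west west

S ⇒ V west west   [S -> V west west]
V west west ⇒ L S west west   [V -> L S]
L S west west ⇒ S one S west west   [L -> S one]
S one S west west ⇒ V west west one S west west   [S -> V west west]
V west west one S west west ⇒ L S west west one S west west   [V -> L S]
L S west west one S west west ⇒ S one S west west one S west west   [L -> S one]
S one S west west one S west west ⇒ robot one S west west one S west west   [S -> robot]
robot one S west west one S west west ⇒ robot one big west west one S west west   [S -> big]
robot one big west west one S west west ⇒ robot one big west west one big west west   [S -> big]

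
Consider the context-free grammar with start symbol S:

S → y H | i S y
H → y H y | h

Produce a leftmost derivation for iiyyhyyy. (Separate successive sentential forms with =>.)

S=>iSy=>iiSyy=>iiyHyy=>iiyyHyyy=>iiyyhyyy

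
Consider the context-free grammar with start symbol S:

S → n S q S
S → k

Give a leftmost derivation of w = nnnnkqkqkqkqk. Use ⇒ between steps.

S ⇒ nSqS ⇒ nnSqSqS ⇒ nnnSqSqSqS ⇒ nnnnSqSqSqSqS ⇒ nnnnkqSqSqSqS ⇒ nnnnkqkqSqSqS ⇒ nnnnkqkqkqSqS ⇒ nnnnkqkqkqkqS ⇒ nnnnkqkqkqkqk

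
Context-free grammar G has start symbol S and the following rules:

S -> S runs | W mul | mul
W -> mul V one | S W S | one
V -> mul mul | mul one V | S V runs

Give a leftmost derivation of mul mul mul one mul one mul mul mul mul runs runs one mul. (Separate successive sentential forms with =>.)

S => W mul => mul V one mul => mul S V runs one mul => mul mul V runs one mul => mul mul mul one V runs one mul => mul mul mul one S V runs runs one mul => mul mul mul one W mul V runs runs one mul => mul mul mul one S W S mul V runs runs one mul => mul mul mul one mul W S mul V runs runs one mul => mul mul mul one mul one S mul V runs runs one mul => mul mul mul one mul one mul mul V runs runs one mul => mul mul mul one mul one mul mul mul mul runs runs one mul

S => W mul   [S -> W mul]
W mul => mul V one mul   [W -> mul V one]
mul V one mul => mul S V runs one mul   [V -> S V runs]
mul S V runs one mul => mul mul V runs one mul   [S -> mul]
mul mul V runs one mul => mul mul mul one V runs one mul   [V -> mul one V]
mul mul mul one V runs one mul => mul mul mul one S V runs runs one mul   [V -> S V runs]
mul mul mul one S V runs runs one mul => mul mul mul one W mul V runs runs one mul   [S -> W mul]
mul mul mul one W mul V runs runs one mul => mul mul mul one S W S mul V runs runs one mul   [W -> S W S]
mul mul mul one S W S mul V runs runs one mul => mul mul mul one mul W S mul V runs runs one mul   [S -> mul]
mul mul mul one mul W S mul V runs runs one mul => mul mul mul one mul one S mul V runs runs one mul   [W -> one]
mul mul mul one mul one S mul V runs runs one mul => mul mul mul one mul one mul mul V runs runs one mul   [S -> mul]
mul mul mul one mul one mul mul V runs runs one mul => mul mul mul one mul one mul mul mul mul runs runs one mul   [V -> mul mul]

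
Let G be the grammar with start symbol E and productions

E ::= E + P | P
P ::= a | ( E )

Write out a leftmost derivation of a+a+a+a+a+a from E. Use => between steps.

E => E+P => E+P+P => E+P+P+P => E+P+P+P+P => E+P+P+P+P+P => P+P+P+P+P+P => a+P+P+P+P+P => a+a+P+P+P+P => a+a+a+P+P+P => a+a+a+a+P+P => a+a+a+a+a+P => a+a+a+a+a+a

E => E+P   [E ::= E + P]
E+P => E+P+P   [E ::= E + P]
E+P+P => E+P+P+P   [E ::= E + P]
E+P+P+P => E+P+P+P+P   [E ::= E + P]
E+P+P+P+P => E+P+P+P+P+P   [E ::= E + P]
E+P+P+P+P+P => P+P+P+P+P+P   [E ::= P]
P+P+P+P+P+P => a+P+P+P+P+P   [P ::= a]
a+P+P+P+P+P => a+a+P+P+P+P   [P ::= a]
a+a+P+P+P+P => a+a+a+P+P+P   [P ::= a]
a+a+a+P+P+P => a+a+a+a+P+P   [P ::= a]
a+a+a+a+P+P => a+a+a+a+a+P   [P ::= a]
a+a+a+a+a+P => a+a+a+a+a+a   [P ::= a]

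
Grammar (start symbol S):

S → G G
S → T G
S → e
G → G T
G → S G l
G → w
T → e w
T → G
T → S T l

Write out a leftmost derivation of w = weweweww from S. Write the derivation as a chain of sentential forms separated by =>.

S => GG   [S → G G]
GG => GTG   [G → G T]
GTG => GTTG   [G → G T]
GTTG => GTTTG   [G → G T]
GTTTG => wTTTG   [G → w]
wTTTG => wewTTG   [T → e w]
wewTTG => wewewTG   [T → e w]
wewewTG => wewewewG   [T → e w]
wewewewG => weweweww   [G → w]

S=>GG=>GTG=>GTTG=>GTTTG=>wTTTG=>wewTTG=>wewewTG=>wewewewG=>weweweww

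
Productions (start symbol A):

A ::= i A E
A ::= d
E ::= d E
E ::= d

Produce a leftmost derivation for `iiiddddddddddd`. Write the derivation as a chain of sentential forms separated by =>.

A=>iAE=>iiAEE=>iiiAEEE=>iiidEEE=>iiiddEEE=>iiidddEE=>iiiddddEE=>iiidddddEE=>iiiddddddEE=>iiidddddddEE=>iiiddddddddEE=>iiidddddddddE=>iiiddddddddddE=>iiiddddddddddd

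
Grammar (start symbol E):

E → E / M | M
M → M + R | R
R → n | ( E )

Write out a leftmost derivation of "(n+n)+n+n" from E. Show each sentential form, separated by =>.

E => M => M+R => M+R+R => R+R+R => (E)+R+R => (M)+R+R => (M+R)+R+R => (R+R)+R+R => (n+R)+R+R => (n+n)+R+R => (n+n)+n+R => (n+n)+n+n

E => M   [E → M]
M => M+R   [M → M + R]
M+R => M+R+R   [M → M + R]
M+R+R => R+R+R   [M → R]
R+R+R => (E)+R+R   [R → ( E )]
(E)+R+R => (M)+R+R   [E → M]
(M)+R+R => (M+R)+R+R   [M → M + R]
(M+R)+R+R => (R+R)+R+R   [M → R]
(R+R)+R+R => (n+R)+R+R   [R → n]
(n+R)+R+R => (n+n)+R+R   [R → n]
(n+n)+R+R => (n+n)+n+R   [R → n]
(n+n)+n+R => (n+n)+n+n   [R → n]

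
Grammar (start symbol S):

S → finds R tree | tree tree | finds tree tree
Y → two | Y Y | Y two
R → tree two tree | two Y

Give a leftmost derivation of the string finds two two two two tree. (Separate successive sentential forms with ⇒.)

S ⇒ finds R tree ⇒ finds two Y tree ⇒ finds two Y two tree ⇒ finds two Y Y two tree ⇒ finds two two Y two tree ⇒ finds two two two two tree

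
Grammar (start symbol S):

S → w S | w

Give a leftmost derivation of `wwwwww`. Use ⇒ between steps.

S ⇒ wS   [S → w S]
wS ⇒ wwS   [S → w S]
wwS ⇒ wwwS   [S → w S]
wwwS ⇒ wwwwS   [S → w S]
wwwwS ⇒ wwwwwS   [S → w S]
wwwwwS ⇒ wwwwww   [S → w]

S ⇒ wS ⇒ wwS ⇒ wwwS ⇒ wwwwS ⇒ wwwwwS ⇒ wwwwww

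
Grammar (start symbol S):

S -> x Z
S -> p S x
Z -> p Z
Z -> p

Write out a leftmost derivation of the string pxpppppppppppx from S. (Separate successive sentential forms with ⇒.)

S ⇒ pSx   [S -> p S x]
pSx ⇒ pxZx   [S -> x Z]
pxZx ⇒ pxpZx   [Z -> p Z]
pxpZx ⇒ pxppZx   [Z -> p Z]
pxppZx ⇒ pxpppZx   [Z -> p Z]
pxpppZx ⇒ pxppppZx   [Z -> p Z]
pxppppZx ⇒ pxpppppZx   [Z -> p Z]
pxpppppZx ⇒ pxppppppZx   [Z -> p Z]
pxppppppZx ⇒ pxpppppppZx   [Z -> p Z]
pxpppppppZx ⇒ pxppppppppZx   [Z -> p Z]
pxppppppppZx ⇒ pxpppppppppZx   [Z -> p Z]
pxpppppppppZx ⇒ pxppppppppppZx   [Z -> p Z]
pxppppppppppZx ⇒ pxpppppppppppx   [Z -> p]

S ⇒ pSx ⇒ pxZx ⇒ pxpZx ⇒ pxppZx ⇒ pxpppZx ⇒ pxppppZx ⇒ pxpppppZx ⇒ pxppppppZx ⇒ pxpppppppZx ⇒ pxppppppppZx ⇒ pxpppppppppZx ⇒ pxppppppppppZx ⇒ pxpppppppppppx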